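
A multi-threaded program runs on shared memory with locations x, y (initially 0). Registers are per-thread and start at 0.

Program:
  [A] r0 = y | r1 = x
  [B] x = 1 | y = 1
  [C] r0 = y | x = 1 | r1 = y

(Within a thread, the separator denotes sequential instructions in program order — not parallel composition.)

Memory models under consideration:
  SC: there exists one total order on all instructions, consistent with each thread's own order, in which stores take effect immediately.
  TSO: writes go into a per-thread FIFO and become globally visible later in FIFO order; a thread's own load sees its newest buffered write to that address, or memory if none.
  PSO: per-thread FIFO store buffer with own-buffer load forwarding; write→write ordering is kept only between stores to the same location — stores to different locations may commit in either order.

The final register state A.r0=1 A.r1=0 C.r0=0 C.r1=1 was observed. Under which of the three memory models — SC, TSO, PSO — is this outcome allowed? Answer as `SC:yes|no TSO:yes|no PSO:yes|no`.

outcome vector order: (A.r0,A.r1,C.r0,C.r1)
under SC → (0,0,0,0), (0,0,0,1), (0,0,1,1), (0,1,0,0), (0,1,0,1), (0,1,1,1), (1,1,0,0), (1,1,0,1), (1,1,1,1)
under TSO → (0,0,0,0), (0,0,0,1), (0,0,1,1), (0,1,0,0), (0,1,0,1), (0,1,1,1), (1,1,0,0), (1,1,0,1), (1,1,1,1)
under PSO → (0,0,0,0), (0,0,0,1), (0,0,1,1), (0,1,0,0), (0,1,0,1), (0,1,1,1), (1,0,0,0), (1,0,0,1), (1,0,1,1), (1,1,0,0), (1,1,0,1), (1,1,1,1)
target (1,0,0,1) ∈ {PSO}

SC:no TSO:no PSO:yes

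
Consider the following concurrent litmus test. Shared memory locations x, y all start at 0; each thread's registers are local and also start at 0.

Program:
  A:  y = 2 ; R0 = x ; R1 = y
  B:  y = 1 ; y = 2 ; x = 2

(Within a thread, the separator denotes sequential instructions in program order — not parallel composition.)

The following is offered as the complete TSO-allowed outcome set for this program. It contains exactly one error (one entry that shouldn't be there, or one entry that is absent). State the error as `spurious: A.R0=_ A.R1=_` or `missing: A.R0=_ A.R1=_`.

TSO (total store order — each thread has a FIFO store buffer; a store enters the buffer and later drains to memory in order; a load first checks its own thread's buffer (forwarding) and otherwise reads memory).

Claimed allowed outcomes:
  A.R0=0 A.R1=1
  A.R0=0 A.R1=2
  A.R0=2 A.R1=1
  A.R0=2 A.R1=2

spurious: A.R0=2 A.R1=1

outcome vector order: (A.R0,A.R1)
under TSO → 0/1, 0/2, 2/2
claimed∖TSO = {2/1}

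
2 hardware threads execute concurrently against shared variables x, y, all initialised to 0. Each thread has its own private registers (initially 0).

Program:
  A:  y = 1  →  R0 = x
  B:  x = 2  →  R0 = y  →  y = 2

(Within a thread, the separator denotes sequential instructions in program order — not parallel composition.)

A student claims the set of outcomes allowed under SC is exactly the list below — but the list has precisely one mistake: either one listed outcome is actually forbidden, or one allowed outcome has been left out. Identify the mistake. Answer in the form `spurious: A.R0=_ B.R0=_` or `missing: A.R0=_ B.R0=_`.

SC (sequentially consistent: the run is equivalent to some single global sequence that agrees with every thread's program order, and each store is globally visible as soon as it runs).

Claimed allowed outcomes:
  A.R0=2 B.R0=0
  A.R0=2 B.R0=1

outcome vector order: (A.R0,B.R0)
SC: 3 outcomes — {0/1; 2/0; 2/1}
SC∖claimed = {0/1}

missing: A.R0=0 B.R0=1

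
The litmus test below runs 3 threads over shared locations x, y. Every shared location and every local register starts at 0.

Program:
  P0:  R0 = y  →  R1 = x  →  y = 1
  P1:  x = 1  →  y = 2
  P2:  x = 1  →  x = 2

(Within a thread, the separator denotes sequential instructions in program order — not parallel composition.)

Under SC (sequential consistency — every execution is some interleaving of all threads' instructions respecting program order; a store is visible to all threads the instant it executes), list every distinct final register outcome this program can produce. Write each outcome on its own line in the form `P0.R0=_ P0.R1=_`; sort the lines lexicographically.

P0.R0=0 P0.R1=0
P0.R0=0 P0.R1=1
P0.R0=0 P0.R1=2
P0.R0=2 P0.R1=1
P0.R0=2 P0.R1=2

outcome vector order: (P0.R0,P0.R1)
|SC outcomes| = 5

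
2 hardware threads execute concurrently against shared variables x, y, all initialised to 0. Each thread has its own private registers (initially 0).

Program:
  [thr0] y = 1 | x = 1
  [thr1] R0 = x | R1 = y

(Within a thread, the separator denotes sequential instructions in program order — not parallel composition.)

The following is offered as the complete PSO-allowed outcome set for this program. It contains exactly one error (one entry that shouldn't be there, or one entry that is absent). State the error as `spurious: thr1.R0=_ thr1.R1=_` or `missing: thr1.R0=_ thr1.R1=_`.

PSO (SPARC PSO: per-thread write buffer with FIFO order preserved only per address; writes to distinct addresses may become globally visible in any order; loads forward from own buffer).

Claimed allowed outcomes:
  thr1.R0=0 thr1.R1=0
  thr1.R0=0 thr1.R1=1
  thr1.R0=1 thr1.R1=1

missing: thr1.R0=1 thr1.R1=0

outcome vector order: (thr1.R0,thr1.R1)
[PSO] allowed = {00 01 10 11}
PSO∖claimed = {10}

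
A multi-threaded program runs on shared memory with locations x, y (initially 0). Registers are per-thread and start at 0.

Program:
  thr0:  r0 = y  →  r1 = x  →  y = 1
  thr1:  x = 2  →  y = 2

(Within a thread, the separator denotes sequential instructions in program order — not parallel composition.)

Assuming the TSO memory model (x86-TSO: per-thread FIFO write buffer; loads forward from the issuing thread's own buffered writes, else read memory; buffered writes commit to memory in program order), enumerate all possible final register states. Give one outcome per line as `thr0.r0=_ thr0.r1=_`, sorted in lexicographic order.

outcome vector order: (thr0.r0,thr0.r1)
|TSO outcomes| = 3

thr0.r0=0 thr0.r1=0
thr0.r0=0 thr0.r1=2
thr0.r0=2 thr0.r1=2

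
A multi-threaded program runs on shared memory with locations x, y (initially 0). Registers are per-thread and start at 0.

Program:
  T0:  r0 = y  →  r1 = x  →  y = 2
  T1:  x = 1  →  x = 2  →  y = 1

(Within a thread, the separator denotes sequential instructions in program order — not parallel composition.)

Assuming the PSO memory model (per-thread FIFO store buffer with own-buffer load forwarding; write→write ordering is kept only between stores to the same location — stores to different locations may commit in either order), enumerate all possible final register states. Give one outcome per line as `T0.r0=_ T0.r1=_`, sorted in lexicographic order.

T0.r0=0 T0.r1=0
T0.r0=0 T0.r1=1
T0.r0=0 T0.r1=2
T0.r0=1 T0.r1=0
T0.r0=1 T0.r1=1
T0.r0=1 T0.r1=2

outcome vector order: (T0.r0,T0.r1)
|PSO outcomes| = 6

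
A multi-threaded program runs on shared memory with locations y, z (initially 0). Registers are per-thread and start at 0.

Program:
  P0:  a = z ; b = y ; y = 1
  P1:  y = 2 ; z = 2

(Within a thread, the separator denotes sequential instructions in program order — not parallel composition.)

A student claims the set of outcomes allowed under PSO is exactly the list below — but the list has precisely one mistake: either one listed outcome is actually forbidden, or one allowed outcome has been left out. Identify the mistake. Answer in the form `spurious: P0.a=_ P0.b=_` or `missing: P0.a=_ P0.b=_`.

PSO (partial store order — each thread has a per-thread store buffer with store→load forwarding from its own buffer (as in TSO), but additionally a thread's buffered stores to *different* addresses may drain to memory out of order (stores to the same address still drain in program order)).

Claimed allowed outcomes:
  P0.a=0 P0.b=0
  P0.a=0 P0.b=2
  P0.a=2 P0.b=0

outcome vector order: (P0.a,P0.b)
[PSO] allowed = {0/0; 0/2; 2/0; 2/2}
PSO∖claimed = {2/2}

missing: P0.a=2 P0.b=2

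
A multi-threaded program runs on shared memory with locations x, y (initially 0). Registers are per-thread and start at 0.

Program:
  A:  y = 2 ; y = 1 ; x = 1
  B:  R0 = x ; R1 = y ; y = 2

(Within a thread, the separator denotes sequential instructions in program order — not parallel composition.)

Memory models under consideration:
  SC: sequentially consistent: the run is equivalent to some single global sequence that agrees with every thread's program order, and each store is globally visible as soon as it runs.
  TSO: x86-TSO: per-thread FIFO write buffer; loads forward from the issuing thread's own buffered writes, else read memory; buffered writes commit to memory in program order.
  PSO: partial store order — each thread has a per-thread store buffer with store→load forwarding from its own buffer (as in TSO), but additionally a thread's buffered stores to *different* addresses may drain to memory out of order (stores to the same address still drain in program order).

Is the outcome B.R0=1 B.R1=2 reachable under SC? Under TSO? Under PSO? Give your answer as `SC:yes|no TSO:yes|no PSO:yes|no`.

outcome vector order: (B.R0,B.R1)
SC (4): 00 01 02 11
TSO (4): 00 01 02 11
PSO (6): 00 01 02 10 11 12
target 12 ∈ {PSO}

SC:no TSO:no PSO:yes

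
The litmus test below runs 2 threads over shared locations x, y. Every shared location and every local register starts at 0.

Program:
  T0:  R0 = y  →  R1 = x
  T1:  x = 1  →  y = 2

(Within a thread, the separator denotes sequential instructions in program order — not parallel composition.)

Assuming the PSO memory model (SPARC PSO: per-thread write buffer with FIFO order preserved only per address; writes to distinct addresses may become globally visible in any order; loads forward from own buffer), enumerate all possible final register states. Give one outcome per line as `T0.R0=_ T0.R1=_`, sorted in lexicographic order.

outcome vector order: (T0.R0,T0.R1)
|PSO outcomes| = 4

T0.R0=0 T0.R1=0
T0.R0=0 T0.R1=1
T0.R0=2 T0.R1=0
T0.R0=2 T0.R1=1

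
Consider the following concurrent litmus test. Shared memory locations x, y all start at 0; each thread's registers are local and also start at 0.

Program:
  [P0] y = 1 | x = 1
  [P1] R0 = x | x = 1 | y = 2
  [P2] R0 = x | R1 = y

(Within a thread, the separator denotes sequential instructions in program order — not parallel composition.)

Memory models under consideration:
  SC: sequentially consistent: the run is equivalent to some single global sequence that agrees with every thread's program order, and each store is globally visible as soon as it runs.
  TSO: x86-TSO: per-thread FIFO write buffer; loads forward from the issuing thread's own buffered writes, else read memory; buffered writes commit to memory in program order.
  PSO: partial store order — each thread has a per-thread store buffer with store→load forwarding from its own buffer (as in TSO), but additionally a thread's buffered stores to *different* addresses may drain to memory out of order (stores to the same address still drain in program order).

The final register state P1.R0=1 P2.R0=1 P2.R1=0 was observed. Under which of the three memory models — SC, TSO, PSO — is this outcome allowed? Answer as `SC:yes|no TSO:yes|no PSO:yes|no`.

SC:no TSO:no PSO:yes

outcome vector order: (P1.R0,P2.R0,P2.R1)
[SC] allowed = {0/0/0 0/0/1 0/0/2 0/1/0 0/1/1 0/1/2 1/0/0 1/0/1 1/0/2 1/1/1 1/1/2}
[TSO] allowed = {0/0/0 0/0/1 0/0/2 0/1/0 0/1/1 0/1/2 1/0/0 1/0/1 1/0/2 1/1/1 1/1/2}
[PSO] allowed = {0/0/0 0/0/1 0/0/2 0/1/0 0/1/1 0/1/2 1/0/0 1/0/1 1/0/2 1/1/0 1/1/1 1/1/2}
target 1/1/0 ∈ {PSO}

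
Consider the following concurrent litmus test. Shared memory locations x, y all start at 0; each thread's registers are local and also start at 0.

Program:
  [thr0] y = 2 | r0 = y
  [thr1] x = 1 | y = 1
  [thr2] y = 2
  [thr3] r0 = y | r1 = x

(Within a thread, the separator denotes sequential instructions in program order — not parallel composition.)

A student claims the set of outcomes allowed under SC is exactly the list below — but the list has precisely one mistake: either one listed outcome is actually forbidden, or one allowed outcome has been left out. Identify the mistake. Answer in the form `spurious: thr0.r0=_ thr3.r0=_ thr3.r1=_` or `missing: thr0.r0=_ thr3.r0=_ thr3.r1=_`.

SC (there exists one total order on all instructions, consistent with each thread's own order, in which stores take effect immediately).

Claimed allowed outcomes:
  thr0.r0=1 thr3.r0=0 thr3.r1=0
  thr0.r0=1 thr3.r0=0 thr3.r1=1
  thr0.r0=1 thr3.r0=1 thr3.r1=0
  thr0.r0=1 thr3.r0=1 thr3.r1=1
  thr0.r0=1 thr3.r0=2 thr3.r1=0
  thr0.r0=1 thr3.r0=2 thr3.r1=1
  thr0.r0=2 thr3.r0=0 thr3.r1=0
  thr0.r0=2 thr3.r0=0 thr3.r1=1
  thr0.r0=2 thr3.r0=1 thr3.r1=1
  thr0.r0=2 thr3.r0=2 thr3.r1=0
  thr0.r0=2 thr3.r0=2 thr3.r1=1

outcome vector order: (thr0.r0,thr3.r0,thr3.r1)
SC (10): (1,0,0); (1,0,1); (1,1,1); (1,2,0); (1,2,1); (2,0,0); (2,0,1); (2,1,1); (2,2,0); (2,2,1)
claimed∖SC = {(1,1,0)}

spurious: thr0.r0=1 thr3.r0=1 thr3.r1=0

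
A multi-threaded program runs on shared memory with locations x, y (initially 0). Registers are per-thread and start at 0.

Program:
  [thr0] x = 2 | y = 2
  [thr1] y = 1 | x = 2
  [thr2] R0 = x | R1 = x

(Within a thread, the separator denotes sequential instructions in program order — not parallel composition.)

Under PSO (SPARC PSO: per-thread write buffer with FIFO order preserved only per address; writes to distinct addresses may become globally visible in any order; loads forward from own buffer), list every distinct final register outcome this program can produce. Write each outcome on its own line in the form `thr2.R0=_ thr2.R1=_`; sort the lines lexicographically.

outcome vector order: (thr2.R0,thr2.R1)
|PSO outcomes| = 3

thr2.R0=0 thr2.R1=0
thr2.R0=0 thr2.R1=2
thr2.R0=2 thr2.R1=2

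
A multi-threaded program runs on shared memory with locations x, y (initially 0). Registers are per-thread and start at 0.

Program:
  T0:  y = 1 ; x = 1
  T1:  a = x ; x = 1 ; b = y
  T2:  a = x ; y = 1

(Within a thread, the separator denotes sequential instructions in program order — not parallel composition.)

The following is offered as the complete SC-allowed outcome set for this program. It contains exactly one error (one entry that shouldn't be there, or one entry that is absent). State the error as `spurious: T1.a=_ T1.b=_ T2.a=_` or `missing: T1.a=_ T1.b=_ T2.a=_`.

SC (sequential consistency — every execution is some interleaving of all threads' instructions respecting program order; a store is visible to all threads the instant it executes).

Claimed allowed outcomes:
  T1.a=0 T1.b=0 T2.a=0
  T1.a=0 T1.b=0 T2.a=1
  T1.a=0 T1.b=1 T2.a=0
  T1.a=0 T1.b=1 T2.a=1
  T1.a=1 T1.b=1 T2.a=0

outcome vector order: (T1.a,T1.b,T2.a)
under SC → 000 001 010 011 110 111
SC∖claimed = {111}

missing: T1.a=1 T1.b=1 T2.a=1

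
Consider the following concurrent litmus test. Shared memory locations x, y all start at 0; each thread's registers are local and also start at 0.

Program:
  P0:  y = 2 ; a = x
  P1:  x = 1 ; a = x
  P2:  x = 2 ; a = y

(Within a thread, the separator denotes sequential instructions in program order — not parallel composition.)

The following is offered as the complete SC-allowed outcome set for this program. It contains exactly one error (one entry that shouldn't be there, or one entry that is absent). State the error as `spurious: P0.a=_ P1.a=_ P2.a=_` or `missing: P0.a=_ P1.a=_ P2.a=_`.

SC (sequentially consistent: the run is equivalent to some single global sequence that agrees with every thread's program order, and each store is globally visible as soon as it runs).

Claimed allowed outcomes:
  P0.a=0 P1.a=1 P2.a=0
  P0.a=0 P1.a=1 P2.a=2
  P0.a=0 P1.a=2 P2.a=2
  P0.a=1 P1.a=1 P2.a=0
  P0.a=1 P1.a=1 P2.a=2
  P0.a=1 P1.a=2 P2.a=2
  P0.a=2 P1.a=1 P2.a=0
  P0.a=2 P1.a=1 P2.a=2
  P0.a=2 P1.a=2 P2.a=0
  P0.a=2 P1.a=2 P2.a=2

spurious: P0.a=0 P1.a=1 P2.a=0

outcome vector order: (P0.a,P1.a,P2.a)
SC: 9 outcomes — {(0,1,2); (0,2,2); (1,1,0); (1,1,2); (1,2,2); (2,1,0); (2,1,2); (2,2,0); (2,2,2)}
claimed∖SC = {(0,1,0)}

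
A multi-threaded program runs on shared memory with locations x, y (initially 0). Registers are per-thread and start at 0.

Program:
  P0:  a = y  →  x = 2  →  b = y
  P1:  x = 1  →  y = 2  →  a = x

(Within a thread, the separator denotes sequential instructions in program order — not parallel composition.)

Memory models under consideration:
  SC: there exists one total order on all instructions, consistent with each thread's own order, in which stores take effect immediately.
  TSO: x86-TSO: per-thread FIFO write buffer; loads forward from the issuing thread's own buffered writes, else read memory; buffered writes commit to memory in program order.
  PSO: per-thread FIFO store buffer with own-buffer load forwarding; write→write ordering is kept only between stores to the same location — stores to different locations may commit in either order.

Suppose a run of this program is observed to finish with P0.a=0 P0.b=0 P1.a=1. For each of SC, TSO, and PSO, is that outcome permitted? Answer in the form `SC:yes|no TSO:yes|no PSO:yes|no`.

outcome vector order: (P0.a,P0.b,P1.a)
under SC → (0,0,1) (0,0,2) (0,2,1) (0,2,2) (2,2,1) (2,2,2)
under TSO → (0,0,1) (0,0,2) (0,2,1) (0,2,2) (2,2,1) (2,2,2)
under PSO → (0,0,1) (0,0,2) (0,2,1) (0,2,2) (2,2,1) (2,2,2)
target (0,0,1) ∈ {SC,TSO,PSO}

SC:yes TSO:yes PSO:yes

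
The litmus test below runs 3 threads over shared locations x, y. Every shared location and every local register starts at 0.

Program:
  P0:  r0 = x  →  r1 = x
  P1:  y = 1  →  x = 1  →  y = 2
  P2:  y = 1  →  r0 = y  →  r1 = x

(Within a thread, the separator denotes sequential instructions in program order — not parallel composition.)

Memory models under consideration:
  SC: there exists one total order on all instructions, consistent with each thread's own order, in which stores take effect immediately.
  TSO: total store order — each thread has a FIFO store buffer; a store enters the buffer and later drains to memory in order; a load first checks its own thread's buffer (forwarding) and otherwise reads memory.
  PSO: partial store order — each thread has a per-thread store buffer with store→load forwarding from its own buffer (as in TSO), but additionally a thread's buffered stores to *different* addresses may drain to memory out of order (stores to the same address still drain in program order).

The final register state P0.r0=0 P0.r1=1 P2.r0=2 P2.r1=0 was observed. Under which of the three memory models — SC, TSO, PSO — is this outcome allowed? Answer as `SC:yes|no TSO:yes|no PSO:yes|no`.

SC:no TSO:no PSO:yes

outcome vector order: (P0.r0,P0.r1,P2.r0,P2.r1)
SC: 9 outcomes — {0/0/1/0, 0/0/1/1, 0/0/2/1, 0/1/1/0, 0/1/1/1, 0/1/2/1, 1/1/1/0, 1/1/1/1, 1/1/2/1}
TSO: 9 outcomes — {0/0/1/0, 0/0/1/1, 0/0/2/1, 0/1/1/0, 0/1/1/1, 0/1/2/1, 1/1/1/0, 1/1/1/1, 1/1/2/1}
PSO: 12 outcomes — {0/0/1/0, 0/0/1/1, 0/0/2/0, 0/0/2/1, 0/1/1/0, 0/1/1/1, 0/1/2/0, 0/1/2/1, 1/1/1/0, 1/1/1/1, 1/1/2/0, 1/1/2/1}
target 0/1/2/0 ∈ {PSO}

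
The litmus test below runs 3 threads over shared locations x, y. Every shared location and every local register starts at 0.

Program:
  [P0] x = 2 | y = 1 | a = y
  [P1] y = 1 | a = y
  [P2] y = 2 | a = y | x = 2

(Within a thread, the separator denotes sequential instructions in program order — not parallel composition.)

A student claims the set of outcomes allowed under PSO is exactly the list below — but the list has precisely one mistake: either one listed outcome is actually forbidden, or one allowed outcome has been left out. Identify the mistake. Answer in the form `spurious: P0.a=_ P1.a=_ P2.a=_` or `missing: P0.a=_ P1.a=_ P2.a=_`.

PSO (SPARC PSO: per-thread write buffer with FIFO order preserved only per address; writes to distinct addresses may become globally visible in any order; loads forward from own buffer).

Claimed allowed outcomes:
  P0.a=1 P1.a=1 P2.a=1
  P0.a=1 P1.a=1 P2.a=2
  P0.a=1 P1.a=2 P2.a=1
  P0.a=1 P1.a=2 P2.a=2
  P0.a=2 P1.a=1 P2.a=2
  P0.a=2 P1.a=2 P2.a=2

missing: P0.a=2 P1.a=1 P2.a=1

outcome vector order: (P0.a,P1.a,P2.a)
under PSO → 1/1/1; 1/1/2; 1/2/1; 1/2/2; 2/1/1; 2/1/2; 2/2/2
PSO∖claimed = {2/1/1}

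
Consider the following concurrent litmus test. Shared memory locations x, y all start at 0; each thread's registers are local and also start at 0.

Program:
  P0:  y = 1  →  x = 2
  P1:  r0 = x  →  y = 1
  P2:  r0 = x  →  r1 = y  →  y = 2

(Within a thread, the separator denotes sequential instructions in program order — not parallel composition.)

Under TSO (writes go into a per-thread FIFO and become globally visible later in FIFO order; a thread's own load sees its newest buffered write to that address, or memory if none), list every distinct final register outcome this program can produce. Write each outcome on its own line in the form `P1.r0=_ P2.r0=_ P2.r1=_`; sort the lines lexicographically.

P1.r0=0 P2.r0=0 P2.r1=0
P1.r0=0 P2.r0=0 P2.r1=1
P1.r0=0 P2.r0=2 P2.r1=1
P1.r0=2 P2.r0=0 P2.r1=0
P1.r0=2 P2.r0=0 P2.r1=1
P1.r0=2 P2.r0=2 P2.r1=1

outcome vector order: (P1.r0,P2.r0,P2.r1)
|TSO outcomes| = 6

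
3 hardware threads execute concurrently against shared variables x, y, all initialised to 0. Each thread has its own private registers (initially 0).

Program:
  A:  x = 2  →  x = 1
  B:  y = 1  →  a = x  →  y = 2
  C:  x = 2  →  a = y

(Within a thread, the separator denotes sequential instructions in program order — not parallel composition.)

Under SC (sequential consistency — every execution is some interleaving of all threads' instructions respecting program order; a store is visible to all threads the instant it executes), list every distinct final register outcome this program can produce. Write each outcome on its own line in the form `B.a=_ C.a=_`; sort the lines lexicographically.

outcome vector order: (B.a,C.a)
|SC outcomes| = 8

B.a=0 C.a=1
B.a=0 C.a=2
B.a=1 C.a=0
B.a=1 C.a=1
B.a=1 C.a=2
B.a=2 C.a=0
B.a=2 C.a=1
B.a=2 C.a=2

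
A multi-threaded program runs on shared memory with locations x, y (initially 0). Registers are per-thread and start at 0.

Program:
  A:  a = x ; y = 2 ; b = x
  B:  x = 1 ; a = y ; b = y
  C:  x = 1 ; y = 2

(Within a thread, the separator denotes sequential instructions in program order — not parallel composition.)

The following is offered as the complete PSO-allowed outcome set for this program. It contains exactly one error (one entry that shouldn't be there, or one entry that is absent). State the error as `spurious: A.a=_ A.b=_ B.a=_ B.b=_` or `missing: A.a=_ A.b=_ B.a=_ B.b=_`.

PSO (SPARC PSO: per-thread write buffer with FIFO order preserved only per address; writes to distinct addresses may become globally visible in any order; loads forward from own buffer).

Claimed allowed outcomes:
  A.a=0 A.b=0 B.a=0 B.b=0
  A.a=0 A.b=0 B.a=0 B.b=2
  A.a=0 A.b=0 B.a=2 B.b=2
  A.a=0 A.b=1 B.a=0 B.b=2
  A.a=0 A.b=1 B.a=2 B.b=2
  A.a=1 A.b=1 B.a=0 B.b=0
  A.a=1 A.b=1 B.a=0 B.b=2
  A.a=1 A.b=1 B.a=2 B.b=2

outcome vector order: (A.a,A.b,B.a,B.b)
under PSO → 0/0/0/0 0/0/0/2 0/0/2/2 0/1/0/0 0/1/0/2 0/1/2/2 1/1/0/0 1/1/0/2 1/1/2/2
PSO∖claimed = {0/1/0/0}

missing: A.a=0 A.b=1 B.a=0 B.b=0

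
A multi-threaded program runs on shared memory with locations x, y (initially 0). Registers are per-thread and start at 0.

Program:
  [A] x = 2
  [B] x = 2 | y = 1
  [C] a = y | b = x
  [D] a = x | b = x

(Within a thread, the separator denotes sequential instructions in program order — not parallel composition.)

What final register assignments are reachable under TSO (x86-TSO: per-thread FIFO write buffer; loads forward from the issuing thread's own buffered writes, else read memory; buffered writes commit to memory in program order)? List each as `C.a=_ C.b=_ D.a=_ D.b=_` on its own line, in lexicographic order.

C.a=0 C.b=0 D.a=0 D.b=0
C.a=0 C.b=0 D.a=0 D.b=2
C.a=0 C.b=0 D.a=2 D.b=2
C.a=0 C.b=2 D.a=0 D.b=0
C.a=0 C.b=2 D.a=0 D.b=2
C.a=0 C.b=2 D.a=2 D.b=2
C.a=1 C.b=2 D.a=0 D.b=0
C.a=1 C.b=2 D.a=0 D.b=2
C.a=1 C.b=2 D.a=2 D.b=2

outcome vector order: (C.a,C.b,D.a,D.b)
|TSO outcomes| = 9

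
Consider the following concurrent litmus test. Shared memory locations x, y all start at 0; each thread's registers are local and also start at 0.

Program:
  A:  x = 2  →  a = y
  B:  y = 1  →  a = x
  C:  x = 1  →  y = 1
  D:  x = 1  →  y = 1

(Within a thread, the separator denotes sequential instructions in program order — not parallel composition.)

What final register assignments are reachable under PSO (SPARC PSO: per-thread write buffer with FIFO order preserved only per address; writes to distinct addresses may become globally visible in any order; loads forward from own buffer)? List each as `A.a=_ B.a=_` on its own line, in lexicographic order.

A.a=0 B.a=0
A.a=0 B.a=1
A.a=0 B.a=2
A.a=1 B.a=0
A.a=1 B.a=1
A.a=1 B.a=2

outcome vector order: (A.a,B.a)
|PSO outcomes| = 6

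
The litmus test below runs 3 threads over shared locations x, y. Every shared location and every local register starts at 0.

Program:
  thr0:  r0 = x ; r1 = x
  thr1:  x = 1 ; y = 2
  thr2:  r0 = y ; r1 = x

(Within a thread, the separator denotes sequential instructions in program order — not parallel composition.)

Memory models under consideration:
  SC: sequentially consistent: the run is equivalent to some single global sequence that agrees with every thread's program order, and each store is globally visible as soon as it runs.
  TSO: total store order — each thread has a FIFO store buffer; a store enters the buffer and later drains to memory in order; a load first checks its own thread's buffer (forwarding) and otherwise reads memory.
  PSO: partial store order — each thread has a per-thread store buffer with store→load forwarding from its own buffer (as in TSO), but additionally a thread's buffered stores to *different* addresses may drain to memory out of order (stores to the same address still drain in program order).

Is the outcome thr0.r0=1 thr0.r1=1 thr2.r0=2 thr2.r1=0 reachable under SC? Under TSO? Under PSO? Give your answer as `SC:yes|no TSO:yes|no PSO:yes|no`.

SC:no TSO:no PSO:yes

outcome vector order: (thr0.r0,thr0.r1,thr2.r0,thr2.r1)
SC: 9 outcomes — {(0,0,0,0), (0,0,0,1), (0,0,2,1), (0,1,0,0), (0,1,0,1), (0,1,2,1), (1,1,0,0), (1,1,0,1), (1,1,2,1)}
TSO: 9 outcomes — {(0,0,0,0), (0,0,0,1), (0,0,2,1), (0,1,0,0), (0,1,0,1), (0,1,2,1), (1,1,0,0), (1,1,0,1), (1,1,2,1)}
PSO: 12 outcomes — {(0,0,0,0), (0,0,0,1), (0,0,2,0), (0,0,2,1), (0,1,0,0), (0,1,0,1), (0,1,2,0), (0,1,2,1), (1,1,0,0), (1,1,0,1), (1,1,2,0), (1,1,2,1)}
target (1,1,2,0) ∈ {PSO}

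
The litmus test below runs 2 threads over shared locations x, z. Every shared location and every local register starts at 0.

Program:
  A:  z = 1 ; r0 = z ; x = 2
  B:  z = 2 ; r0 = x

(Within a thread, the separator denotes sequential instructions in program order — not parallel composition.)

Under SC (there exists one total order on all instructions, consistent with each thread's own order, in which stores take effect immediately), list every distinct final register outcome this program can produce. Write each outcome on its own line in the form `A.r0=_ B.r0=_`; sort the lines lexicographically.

outcome vector order: (A.r0,B.r0)
|SC outcomes| = 4

A.r0=1 B.r0=0
A.r0=1 B.r0=2
A.r0=2 B.r0=0
A.r0=2 B.r0=2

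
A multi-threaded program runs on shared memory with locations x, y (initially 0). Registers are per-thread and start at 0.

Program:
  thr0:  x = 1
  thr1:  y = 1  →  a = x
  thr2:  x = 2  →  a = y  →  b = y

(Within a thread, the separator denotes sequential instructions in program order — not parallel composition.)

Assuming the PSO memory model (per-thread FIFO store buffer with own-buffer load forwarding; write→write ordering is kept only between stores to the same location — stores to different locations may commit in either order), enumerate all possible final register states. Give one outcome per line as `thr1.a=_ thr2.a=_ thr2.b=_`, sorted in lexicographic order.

outcome vector order: (thr1.a,thr2.a,thr2.b)
|PSO outcomes| = 9

thr1.a=0 thr2.a=0 thr2.b=0
thr1.a=0 thr2.a=0 thr2.b=1
thr1.a=0 thr2.a=1 thr2.b=1
thr1.a=1 thr2.a=0 thr2.b=0
thr1.a=1 thr2.a=0 thr2.b=1
thr1.a=1 thr2.a=1 thr2.b=1
thr1.a=2 thr2.a=0 thr2.b=0
thr1.a=2 thr2.a=0 thr2.b=1
thr1.a=2 thr2.a=1 thr2.b=1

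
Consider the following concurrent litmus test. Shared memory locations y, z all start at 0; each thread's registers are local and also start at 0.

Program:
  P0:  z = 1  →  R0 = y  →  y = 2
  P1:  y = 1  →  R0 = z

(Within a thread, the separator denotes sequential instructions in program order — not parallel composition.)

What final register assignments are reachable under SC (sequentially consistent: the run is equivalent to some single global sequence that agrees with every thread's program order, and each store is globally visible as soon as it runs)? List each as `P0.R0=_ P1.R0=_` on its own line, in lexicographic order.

outcome vector order: (P0.R0,P1.R0)
|SC outcomes| = 3

P0.R0=0 P1.R0=1
P0.R0=1 P1.R0=0
P0.R0=1 P1.R0=1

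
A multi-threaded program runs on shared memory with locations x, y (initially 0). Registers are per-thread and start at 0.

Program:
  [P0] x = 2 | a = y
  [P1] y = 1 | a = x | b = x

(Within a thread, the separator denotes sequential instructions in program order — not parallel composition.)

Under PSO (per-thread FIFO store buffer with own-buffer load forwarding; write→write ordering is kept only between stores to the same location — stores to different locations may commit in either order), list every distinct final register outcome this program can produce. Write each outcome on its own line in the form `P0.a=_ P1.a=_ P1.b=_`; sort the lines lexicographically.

P0.a=0 P1.a=0 P1.b=0
P0.a=0 P1.a=0 P1.b=2
P0.a=0 P1.a=2 P1.b=2
P0.a=1 P1.a=0 P1.b=0
P0.a=1 P1.a=0 P1.b=2
P0.a=1 P1.a=2 P1.b=2

outcome vector order: (P0.a,P1.a,P1.b)
|PSO outcomes| = 6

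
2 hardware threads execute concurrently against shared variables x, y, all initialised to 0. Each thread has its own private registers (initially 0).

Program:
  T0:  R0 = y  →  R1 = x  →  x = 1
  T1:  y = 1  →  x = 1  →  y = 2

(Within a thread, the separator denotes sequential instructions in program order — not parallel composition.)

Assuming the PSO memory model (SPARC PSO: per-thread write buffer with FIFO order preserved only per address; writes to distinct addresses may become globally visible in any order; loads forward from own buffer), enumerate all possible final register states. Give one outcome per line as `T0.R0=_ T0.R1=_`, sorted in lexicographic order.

outcome vector order: (T0.R0,T0.R1)
|PSO outcomes| = 6

T0.R0=0 T0.R1=0
T0.R0=0 T0.R1=1
T0.R0=1 T0.R1=0
T0.R0=1 T0.R1=1
T0.R0=2 T0.R1=0
T0.R0=2 T0.R1=1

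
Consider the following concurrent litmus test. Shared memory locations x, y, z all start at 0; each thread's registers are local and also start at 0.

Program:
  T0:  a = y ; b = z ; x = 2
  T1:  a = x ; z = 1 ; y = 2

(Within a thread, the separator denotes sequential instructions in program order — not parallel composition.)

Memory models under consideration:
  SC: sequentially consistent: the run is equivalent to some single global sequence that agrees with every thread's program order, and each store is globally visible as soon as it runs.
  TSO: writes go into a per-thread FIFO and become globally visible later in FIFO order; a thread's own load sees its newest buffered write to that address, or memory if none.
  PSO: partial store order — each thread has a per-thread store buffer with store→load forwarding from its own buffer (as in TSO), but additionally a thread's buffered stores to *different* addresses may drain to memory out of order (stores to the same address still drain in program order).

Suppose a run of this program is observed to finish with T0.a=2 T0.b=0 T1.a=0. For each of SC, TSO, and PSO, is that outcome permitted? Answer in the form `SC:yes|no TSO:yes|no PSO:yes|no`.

outcome vector order: (T0.a,T0.b,T1.a)
SC (4): <0 0 0>, <0 0 2>, <0 1 0>, <2 1 0>
TSO (4): <0 0 0>, <0 0 2>, <0 1 0>, <2 1 0>
PSO (5): <0 0 0>, <0 0 2>, <0 1 0>, <2 0 0>, <2 1 0>
target <2 0 0> ∈ {PSO}

SC:no TSO:no PSO:yes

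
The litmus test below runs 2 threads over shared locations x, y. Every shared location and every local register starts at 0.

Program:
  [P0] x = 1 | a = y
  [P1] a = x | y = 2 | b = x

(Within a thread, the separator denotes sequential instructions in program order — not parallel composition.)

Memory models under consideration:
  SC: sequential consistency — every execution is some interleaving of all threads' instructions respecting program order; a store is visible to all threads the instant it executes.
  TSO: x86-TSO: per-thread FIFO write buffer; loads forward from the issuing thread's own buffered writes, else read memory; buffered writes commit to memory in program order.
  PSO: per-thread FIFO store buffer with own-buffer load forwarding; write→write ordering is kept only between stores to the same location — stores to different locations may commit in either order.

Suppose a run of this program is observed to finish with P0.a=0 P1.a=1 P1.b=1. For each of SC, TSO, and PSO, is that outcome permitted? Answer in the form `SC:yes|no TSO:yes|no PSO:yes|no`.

outcome vector order: (P0.a,P1.a,P1.b)
SC: 5 outcomes — {0/0/1; 0/1/1; 2/0/0; 2/0/1; 2/1/1}
TSO: 6 outcomes — {0/0/0; 0/0/1; 0/1/1; 2/0/0; 2/0/1; 2/1/1}
PSO: 6 outcomes — {0/0/0; 0/0/1; 0/1/1; 2/0/0; 2/0/1; 2/1/1}
target 0/1/1 ∈ {SC,TSO,PSO}

SC:yes TSO:yes PSO:yes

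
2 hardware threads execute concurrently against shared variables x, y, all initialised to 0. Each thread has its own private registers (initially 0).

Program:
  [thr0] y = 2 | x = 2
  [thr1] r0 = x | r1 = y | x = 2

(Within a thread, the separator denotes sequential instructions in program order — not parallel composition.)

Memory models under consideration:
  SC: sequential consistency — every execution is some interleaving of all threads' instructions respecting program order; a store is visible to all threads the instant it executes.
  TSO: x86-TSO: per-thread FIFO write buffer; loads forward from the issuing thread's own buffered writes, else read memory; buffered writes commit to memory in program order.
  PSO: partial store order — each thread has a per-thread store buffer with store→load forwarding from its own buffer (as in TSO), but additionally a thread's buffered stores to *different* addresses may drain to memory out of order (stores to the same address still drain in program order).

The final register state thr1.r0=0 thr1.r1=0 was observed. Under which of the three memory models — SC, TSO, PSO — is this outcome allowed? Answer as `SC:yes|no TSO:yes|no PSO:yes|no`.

outcome vector order: (thr1.r0,thr1.r1)
[SC] allowed = {00, 02, 22}
[TSO] allowed = {00, 02, 22}
[PSO] allowed = {00, 02, 20, 22}
target 00 ∈ {SC,TSO,PSO}

SC:yes TSO:yes PSO:yes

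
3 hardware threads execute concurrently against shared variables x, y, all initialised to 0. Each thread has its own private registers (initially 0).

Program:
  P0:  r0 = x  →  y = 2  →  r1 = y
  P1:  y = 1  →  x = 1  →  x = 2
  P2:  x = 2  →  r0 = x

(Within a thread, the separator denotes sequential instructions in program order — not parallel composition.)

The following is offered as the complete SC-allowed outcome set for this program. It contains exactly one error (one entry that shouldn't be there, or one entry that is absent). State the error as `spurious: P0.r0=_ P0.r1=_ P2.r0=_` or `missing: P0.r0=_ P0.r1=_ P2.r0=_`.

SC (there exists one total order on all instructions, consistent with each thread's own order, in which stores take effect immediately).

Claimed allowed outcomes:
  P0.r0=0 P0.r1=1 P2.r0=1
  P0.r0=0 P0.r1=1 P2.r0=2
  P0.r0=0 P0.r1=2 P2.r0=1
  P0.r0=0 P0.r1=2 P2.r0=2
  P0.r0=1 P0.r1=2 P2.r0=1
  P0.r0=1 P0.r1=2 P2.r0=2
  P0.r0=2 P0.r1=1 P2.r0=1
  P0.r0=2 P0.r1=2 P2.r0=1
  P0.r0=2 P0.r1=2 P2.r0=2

outcome vector order: (P0.r0,P0.r1,P2.r0)
SC: 10 outcomes — {0/1/1, 0/1/2, 0/2/1, 0/2/2, 1/2/1, 1/2/2, 2/1/1, 2/1/2, 2/2/1, 2/2/2}
SC∖claimed = {2/1/2}

missing: P0.r0=2 P0.r1=1 P2.r0=2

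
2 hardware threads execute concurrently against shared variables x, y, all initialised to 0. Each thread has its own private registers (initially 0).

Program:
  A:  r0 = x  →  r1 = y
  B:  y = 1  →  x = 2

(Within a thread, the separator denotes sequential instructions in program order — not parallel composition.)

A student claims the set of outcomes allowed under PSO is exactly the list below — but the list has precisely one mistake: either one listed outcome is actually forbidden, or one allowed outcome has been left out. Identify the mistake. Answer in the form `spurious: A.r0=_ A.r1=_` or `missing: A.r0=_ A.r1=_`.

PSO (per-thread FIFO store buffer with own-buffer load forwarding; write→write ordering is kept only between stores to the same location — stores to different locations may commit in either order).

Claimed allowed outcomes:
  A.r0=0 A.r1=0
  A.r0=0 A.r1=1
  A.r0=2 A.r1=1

outcome vector order: (A.r0,A.r1)
[PSO] allowed = {0/0; 0/1; 2/0; 2/1}
PSO∖claimed = {2/0}

missing: A.r0=2 A.r1=0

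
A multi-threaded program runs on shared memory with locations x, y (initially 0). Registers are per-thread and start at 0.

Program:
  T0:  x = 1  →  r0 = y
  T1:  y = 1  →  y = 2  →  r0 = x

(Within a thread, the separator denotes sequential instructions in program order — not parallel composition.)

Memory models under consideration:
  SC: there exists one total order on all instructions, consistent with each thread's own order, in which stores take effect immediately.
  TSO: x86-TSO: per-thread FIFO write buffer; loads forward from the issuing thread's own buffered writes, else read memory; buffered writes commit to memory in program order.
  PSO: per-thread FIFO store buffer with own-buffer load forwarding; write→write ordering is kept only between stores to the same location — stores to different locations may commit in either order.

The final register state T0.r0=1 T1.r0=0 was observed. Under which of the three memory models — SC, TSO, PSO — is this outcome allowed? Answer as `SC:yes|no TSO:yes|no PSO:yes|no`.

outcome vector order: (T0.r0,T1.r0)
SC: 4 outcomes — {01, 11, 20, 21}
TSO: 6 outcomes — {00, 01, 10, 11, 20, 21}
PSO: 6 outcomes — {00, 01, 10, 11, 20, 21}
target 10 ∈ {TSO,PSO}

SC:no TSO:yes PSO:yes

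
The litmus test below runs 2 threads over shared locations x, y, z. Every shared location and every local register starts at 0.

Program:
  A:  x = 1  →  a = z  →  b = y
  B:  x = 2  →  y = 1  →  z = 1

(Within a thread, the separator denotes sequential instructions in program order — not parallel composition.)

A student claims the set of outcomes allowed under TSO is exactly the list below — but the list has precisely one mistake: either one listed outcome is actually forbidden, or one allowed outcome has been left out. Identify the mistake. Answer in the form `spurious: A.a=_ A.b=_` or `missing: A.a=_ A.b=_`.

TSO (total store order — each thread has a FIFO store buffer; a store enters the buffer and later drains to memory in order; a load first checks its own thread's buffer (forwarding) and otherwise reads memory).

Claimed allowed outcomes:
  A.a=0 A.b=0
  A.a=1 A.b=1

missing: A.a=0 A.b=1

outcome vector order: (A.a,A.b)
TSO: 3 outcomes — {00; 01; 11}
TSO∖claimed = {01}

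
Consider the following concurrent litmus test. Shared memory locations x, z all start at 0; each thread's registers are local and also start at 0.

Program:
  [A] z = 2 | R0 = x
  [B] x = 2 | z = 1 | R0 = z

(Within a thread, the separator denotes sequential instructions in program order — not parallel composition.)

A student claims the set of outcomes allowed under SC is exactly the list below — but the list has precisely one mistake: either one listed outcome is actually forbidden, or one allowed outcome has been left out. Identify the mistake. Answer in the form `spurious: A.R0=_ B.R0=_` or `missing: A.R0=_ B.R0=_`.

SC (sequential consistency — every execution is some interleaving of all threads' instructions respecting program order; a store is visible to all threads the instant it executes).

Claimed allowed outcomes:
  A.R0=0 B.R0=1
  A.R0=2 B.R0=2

missing: A.R0=2 B.R0=1

outcome vector order: (A.R0,B.R0)
under SC → <0 1> <2 1> <2 2>
SC∖claimed = {<2 1>}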